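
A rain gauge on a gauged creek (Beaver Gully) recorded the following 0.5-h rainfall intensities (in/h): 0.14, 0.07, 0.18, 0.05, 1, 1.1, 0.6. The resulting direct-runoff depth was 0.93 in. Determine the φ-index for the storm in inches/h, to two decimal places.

Only the 3 blocks with intensity above φ contribute runoff: 1, 1.1, 0.6 in/h.
Σ(I−φ)·Δt = d  ⇒  (1+1.1+0.6 − 3φ)·0.5 = 0.93
φ = (2.700 − 0.93/0.5) / 3 = 0.28 in/h.

φ ≈ 0.28 in/h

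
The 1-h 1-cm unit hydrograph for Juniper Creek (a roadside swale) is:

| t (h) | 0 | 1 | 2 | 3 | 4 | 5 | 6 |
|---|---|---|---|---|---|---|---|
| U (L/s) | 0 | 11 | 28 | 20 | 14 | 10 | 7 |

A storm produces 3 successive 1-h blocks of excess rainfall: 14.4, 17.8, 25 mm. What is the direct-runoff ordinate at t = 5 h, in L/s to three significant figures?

By discrete convolution, Q_j = Σ (P_i / 10 mm) · U_{j−i}.
At t = 5 h (j=5): Q = (14.4/10)·10 + (17.8/10)·14 + (25/10)·20 = 89.3 L/s.

Q ≈ 89.3 L/s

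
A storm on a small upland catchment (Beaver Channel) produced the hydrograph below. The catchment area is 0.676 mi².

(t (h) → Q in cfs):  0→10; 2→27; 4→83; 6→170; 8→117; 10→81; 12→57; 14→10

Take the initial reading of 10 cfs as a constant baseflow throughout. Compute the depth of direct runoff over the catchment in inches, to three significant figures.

d ≈ 2.18 in

Direct runoff: 0.0, 17.0, 73.0, 160.0, 107.0, 71.0, 47.0, 0.0 cfs; ΣQ_DR = 475.0 cfs.
V = ΣQ_DR · Δt = 475.0 × 7200 s = 3.420 × 10^6 ft³.
Over A = 0.676 mi², depth = V / A = 2.18 in.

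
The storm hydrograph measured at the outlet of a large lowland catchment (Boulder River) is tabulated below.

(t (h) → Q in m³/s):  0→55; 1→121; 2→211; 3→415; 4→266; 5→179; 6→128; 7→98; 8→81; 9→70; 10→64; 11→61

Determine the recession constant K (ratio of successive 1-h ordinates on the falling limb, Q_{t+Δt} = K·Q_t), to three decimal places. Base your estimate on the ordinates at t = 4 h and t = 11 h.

Using the recession-limb readings at t = 4 h and t = 11 h: Q falls from 266 to 61 m³/s over 7 intervals.
K = (Q₂/Q₁)^(1/7) = (61/266)^(1/7) = 0.810.

K ≈ 0.810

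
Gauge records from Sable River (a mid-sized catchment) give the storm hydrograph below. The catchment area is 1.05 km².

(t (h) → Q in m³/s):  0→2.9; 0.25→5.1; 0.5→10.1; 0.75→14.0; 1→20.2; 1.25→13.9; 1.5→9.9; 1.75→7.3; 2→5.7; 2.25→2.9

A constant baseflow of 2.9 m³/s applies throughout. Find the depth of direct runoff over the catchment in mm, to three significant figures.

d ≈ 54.0 mm

Direct runoff: 0.0, 2.2, 7.2, 11.1, 17.3, 11.0, 7.0, 4.4, 2.8, 0.0 m³/s; ΣQ_DR = 63.00 m³/s.
V = ΣQ_DR · Δt = 63.00 × 900 s = 56700 m³.
Over A = 1.05 km², depth = V / A = 54.0 mm.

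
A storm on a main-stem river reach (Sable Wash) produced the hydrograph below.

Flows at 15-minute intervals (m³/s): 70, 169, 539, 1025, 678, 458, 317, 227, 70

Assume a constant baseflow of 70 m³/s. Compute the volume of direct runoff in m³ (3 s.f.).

V ≈ 2.63 × 10^6 m³

Direct-runoff ordinates (Q − Q_b): 0.0, 99.0, 469.0, 955.0, 608.0, 388.0, 247.0, 157.0, 0.0 m³/s.
ΣQ_DR = 2923 m³/s.
With Δt = 0.25 h = 900 s, V = ΣQ_DR · Δt = 2923 × 900 = 2.63 × 10^6 m³.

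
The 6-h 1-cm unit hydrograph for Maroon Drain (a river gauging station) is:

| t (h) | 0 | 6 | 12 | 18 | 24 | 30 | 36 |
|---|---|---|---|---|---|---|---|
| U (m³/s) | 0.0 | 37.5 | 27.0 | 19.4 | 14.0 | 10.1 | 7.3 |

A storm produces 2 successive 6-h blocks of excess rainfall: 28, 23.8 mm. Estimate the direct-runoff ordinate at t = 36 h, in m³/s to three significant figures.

By discrete convolution, Q_j = Σ (P_i / 10 mm) · U_{j−i}.
At t = 36 h (j=6): Q = (28/10)·7.3 + (23.8/10)·10.1 = 44.5 m³/s.

Q ≈ 44.5 m³/s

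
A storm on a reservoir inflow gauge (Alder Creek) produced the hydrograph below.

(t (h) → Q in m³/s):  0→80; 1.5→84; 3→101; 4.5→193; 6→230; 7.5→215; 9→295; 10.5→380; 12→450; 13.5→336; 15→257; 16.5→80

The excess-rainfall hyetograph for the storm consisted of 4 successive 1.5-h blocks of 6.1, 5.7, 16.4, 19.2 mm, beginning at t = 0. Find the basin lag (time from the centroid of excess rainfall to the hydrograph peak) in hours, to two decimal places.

t_L ≈ 8.21 h

Centroid of excess rainfall: t_c = Σ P_i·t̄_i / ΣP_i = 3.7911 h (block centres at 0.75, 2.25, 3.75, 5.25 h).
Hydrograph peak occurs at t = 12 h, so basin lag t_L = 12 − 3.7911 = 8.21 h.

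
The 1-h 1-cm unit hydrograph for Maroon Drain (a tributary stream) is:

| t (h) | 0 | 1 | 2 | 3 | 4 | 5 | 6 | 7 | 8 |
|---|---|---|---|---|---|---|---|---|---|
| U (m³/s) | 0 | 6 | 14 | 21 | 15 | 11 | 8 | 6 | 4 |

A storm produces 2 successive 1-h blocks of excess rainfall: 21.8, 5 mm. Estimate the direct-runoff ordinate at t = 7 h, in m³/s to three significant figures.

Q ≈ 17.1 m³/s

By discrete convolution, Q_j = Σ (P_i / 10 mm) · U_{j−i}.
At t = 7 h (j=7): Q = (21.8/10)·6 + (5/10)·8 = 17.1 m³/s.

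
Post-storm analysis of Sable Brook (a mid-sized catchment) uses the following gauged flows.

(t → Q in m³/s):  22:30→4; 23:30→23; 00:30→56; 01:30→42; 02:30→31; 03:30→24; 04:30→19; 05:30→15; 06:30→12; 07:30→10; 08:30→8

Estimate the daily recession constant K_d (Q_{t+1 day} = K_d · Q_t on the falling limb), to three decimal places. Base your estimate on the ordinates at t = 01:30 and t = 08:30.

K_d ≈ 0.003

Between t = 01:30 and t = 08:30 the flow falls from 42 to 8 m³/s over 7×1 h = 7 h.
Per-interval ratio K = (8/42)^(1/7) = 0.7891; K_d = K^(24/1) = 0.003.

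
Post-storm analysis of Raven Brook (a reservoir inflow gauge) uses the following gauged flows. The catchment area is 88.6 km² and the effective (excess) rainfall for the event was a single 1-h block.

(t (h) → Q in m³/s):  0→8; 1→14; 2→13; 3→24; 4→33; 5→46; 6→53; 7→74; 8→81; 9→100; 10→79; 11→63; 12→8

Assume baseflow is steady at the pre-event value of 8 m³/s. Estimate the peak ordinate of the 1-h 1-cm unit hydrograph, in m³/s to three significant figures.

U_p ≈ 46.0 m³/s

Direct runoff: 0.0, 6.0, 5.0, 16.0, 25.0, 38.0, 45.0, 66.0, 73.0, 92.0, 71.0, 55.0, 0.0 m³/s; ΣQ_DR = 492.0 m³/s, peak = 92.0 m³/s.
Runoff depth d = ΣQ_DR·Δt / A = 492.0 × 3600 / (88.6 km²) = 19.99 mm.
The 1-cm UH is the DRH scaled by (10 mm)/d, so U_p = 92.0 × 10/19.99 = 46.0 m³/s.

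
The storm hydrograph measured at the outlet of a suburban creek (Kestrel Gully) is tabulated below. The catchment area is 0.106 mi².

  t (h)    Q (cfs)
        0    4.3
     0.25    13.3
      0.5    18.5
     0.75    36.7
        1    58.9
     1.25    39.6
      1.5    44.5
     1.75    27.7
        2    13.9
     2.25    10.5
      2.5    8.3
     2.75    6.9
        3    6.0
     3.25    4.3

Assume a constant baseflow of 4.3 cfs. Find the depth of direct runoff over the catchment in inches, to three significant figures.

d ≈ 0.852 in

Direct runoff: 0.0, 9.0, 14.2, 32.4, 54.6, 35.3, 40.2, 23.4, 9.6, 6.2, 4.0, 2.6, 1.7, 0.0 cfs; ΣQ_DR = 233.2 cfs.
V = ΣQ_DR · Δt = 233.2 × 900 s = 2.099 × 10^5 ft³.
Over A = 0.106 mi², depth = V / A = 0.852 in.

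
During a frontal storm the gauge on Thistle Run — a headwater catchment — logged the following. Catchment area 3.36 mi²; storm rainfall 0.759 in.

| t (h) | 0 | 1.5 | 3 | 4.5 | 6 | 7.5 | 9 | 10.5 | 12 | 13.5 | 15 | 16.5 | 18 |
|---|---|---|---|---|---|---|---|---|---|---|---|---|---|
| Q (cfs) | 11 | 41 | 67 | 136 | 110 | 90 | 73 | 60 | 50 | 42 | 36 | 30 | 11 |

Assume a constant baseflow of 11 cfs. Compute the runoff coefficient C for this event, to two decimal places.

C ≈ 0.56

ΣQ_DR = 614.0 cfs; V = ΣQ_DR·Δt = 3.316 × 10^6 ft³.
Runoff depth d = V / A = 0.4248 in.
C = d / P = 0.4248 / 0.759 = 0.56.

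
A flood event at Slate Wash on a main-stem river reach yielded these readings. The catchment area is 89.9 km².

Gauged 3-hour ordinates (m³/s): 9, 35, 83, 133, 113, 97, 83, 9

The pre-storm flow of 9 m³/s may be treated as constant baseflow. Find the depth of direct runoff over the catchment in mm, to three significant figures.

d ≈ 58.9 mm

Direct runoff: 0.0, 26.0, 74.0, 124.0, 104.0, 88.0, 74.0, 0.0 m³/s; ΣQ_DR = 490.0 m³/s.
V = ΣQ_DR · Δt = 490.0 × 10800 s = 5.292 × 10^6 m³.
Over A = 89.9 km², depth = V / A = 58.9 mm.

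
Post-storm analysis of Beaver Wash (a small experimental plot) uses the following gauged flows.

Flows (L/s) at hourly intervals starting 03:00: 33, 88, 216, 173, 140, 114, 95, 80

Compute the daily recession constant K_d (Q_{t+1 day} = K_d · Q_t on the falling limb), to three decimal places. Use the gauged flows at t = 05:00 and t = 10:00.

K_d ≈ 0.009

Between t = 05:00 and t = 10:00 the flow falls from 216 to 80 L/s over 5×1 h = 5 h.
Per-interval ratio K = (80/216)^(1/5) = 0.8198; K_d = K^(24/1) = 0.009.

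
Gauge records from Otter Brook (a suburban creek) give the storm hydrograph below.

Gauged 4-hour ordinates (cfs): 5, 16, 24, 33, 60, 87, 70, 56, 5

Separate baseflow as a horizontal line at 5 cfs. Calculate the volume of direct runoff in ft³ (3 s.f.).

Direct-runoff ordinates (Q − Q_b): 0.0, 11.0, 19.0, 28.0, 55.0, 82.0, 65.0, 51.0, 0.0 cfs.
ΣQ_DR = 311.0 cfs.
With Δt = 4 h = 14400 s, V = ΣQ_DR · Δt = 311.0 × 14400 = 4.48 × 10^6 ft³.

V ≈ 4.48 × 10^6 ft³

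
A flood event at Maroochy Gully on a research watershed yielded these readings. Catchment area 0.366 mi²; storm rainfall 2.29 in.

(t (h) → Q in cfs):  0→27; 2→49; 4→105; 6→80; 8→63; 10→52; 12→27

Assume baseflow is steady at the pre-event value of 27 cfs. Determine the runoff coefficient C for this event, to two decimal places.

C ≈ 0.79

ΣQ_DR = 214.0 cfs; V = ΣQ_DR·Δt = 1.541 × 10^6 ft³.
Runoff depth d = V / A = 1.812 in.
C = d / P = 1.812 / 2.29 = 0.79.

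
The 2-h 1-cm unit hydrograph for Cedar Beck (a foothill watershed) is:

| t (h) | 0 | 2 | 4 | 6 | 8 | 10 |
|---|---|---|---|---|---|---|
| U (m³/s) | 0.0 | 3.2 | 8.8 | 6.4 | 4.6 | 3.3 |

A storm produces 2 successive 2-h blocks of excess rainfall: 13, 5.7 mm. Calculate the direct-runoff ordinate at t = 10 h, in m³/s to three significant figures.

Q ≈ 6.91 m³/s

By discrete convolution, Q_j = Σ (P_i / 10 mm) · U_{j−i}.
At t = 10 h (j=5): Q = (13/10)·3.3 + (5.7/10)·4.6 = 6.91 m³/s.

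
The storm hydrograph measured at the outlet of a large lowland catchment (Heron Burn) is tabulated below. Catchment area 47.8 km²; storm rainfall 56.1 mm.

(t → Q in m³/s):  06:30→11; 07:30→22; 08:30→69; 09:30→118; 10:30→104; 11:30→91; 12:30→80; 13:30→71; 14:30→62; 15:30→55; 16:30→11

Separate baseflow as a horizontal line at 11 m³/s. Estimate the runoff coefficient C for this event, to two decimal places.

C ≈ 0.77

ΣQ_DR = 573.0 m³/s; V = ΣQ_DR·Δt = 2.063 × 10^6 m³.
Runoff depth d = V / A = 43.15 mm.
C = d / P = 43.15 / 56.1 = 0.77.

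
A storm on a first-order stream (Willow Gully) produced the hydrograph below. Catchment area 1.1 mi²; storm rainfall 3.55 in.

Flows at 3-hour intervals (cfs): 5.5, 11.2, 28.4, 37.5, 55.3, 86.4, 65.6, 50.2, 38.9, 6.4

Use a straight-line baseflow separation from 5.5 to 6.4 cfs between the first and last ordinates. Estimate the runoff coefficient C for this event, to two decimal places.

C ≈ 0.39

ΣQ_DR = 325.9 cfs; V = ΣQ_DR·Δt = 3.520 × 10^6 ft³.
Runoff depth d = V / A = 1.377 in.
C = d / P = 1.377 / 3.55 = 0.39.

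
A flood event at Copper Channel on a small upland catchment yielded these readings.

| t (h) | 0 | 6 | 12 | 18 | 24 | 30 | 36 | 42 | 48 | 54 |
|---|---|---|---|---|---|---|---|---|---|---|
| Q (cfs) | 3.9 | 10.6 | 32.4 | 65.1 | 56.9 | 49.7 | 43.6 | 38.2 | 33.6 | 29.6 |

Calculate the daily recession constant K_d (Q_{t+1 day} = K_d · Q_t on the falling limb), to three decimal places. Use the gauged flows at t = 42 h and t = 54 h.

Between t = 42 h and t = 54 h the flow falls from 38.2 to 29.6 cfs over 2×6 h = 12 h.
Per-interval ratio K = (29.6/38.2)^(1/2) = 0.8803; K_d = K^(24/6) = 0.600.

K_d ≈ 0.600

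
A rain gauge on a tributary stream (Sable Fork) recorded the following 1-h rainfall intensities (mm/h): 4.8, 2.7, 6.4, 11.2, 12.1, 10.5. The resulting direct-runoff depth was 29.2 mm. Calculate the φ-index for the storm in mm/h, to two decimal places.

Only the 5 blocks with intensity above φ contribute runoff: 4.8, 6.4, 11.2, 12.1, 10.5 mm/h.
Σ(I−φ)·Δt = d  ⇒  (4.8+6.4+11.2+12.1+10.5 − 5φ)·1 = 29.2
φ = (45.00 − 29.2/1) / 5 = 3.16 mm/h.

φ ≈ 3.16 mm/h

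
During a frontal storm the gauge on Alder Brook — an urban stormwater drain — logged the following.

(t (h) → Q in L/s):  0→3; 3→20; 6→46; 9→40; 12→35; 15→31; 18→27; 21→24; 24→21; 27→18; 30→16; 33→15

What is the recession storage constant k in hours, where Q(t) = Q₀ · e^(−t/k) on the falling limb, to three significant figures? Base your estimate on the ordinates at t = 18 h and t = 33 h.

On the falling limb, Q drops from 27 to 15 L/s between t = 18 h and t = 33 h (Δt = 15 h).
k = −Δt / ln(Q₂/Q₁) = −15 / ln(15/27) = 25.5 h.

k ≈ 25.5 h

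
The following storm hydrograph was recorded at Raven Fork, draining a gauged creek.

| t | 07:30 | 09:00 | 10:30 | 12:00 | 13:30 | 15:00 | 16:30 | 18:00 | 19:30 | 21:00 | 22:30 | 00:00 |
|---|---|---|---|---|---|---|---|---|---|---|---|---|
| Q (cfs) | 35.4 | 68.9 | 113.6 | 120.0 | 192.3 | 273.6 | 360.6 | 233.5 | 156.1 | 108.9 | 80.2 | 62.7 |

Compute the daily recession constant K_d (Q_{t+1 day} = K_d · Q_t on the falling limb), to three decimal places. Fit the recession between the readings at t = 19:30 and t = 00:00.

Between t = 19:30 and t = 00:00 the flow falls from 156.1 to 62.7 cfs over 3×1.5 h = 4.5 h.
Per-interval ratio K = (62.7/156.1)^(1/3) = 0.7378; K_d = K^(24/1.5) = 0.008.

K_d ≈ 0.008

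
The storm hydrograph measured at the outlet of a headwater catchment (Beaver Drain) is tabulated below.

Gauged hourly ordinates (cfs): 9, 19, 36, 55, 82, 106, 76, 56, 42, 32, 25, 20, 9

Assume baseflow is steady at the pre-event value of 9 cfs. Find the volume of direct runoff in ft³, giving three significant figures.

Direct-runoff ordinates (Q − Q_b): 0.0, 10.0, 27.0, 46.0, 73.0, 97.0, 67.0, 47.0, 33.0, 23.0, 16.0, 11.0, 0.0 cfs.
ΣQ_DR = 450.0 cfs.
With Δt = 1 h = 3600 s, V = ΣQ_DR · Δt = 450.0 × 3600 = 1.62 × 10^6 ft³.

V ≈ 1.62 × 10^6 ft³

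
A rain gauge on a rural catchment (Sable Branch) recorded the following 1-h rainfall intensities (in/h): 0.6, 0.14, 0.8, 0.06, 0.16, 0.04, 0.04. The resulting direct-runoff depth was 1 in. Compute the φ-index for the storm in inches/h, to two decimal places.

Only the 2 blocks with intensity above φ contribute runoff: 0.6, 0.8 in/h.
Σ(I−φ)·Δt = d  ⇒  (0.6+0.8 − 2φ)·1 = 1
φ = (1.400 − 1/1) / 2 = 0.20 in/h.

φ ≈ 0.20 in/h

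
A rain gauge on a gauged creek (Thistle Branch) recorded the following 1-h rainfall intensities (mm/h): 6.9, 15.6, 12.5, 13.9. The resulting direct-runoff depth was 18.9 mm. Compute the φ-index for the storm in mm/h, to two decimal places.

φ ≈ 7.70 mm/h

Only the 3 blocks with intensity above φ contribute runoff: 15.6, 12.5, 13.9 mm/h.
Σ(I−φ)·Δt = d  ⇒  (15.6+12.5+13.9 − 3φ)·1 = 18.9
φ = (42.00 − 18.9/1) / 3 = 7.70 mm/h.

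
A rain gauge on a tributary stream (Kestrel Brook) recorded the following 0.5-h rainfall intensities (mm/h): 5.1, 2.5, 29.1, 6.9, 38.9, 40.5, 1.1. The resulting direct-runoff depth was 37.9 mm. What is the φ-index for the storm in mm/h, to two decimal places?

φ ≈ 10.90 mm/h

Only the 3 blocks with intensity above φ contribute runoff: 29.1, 38.9, 40.5 mm/h.
Σ(I−φ)·Δt = d  ⇒  (29.1+38.9+40.5 − 3φ)·0.5 = 37.9
φ = (108.5 − 37.9/0.5) / 3 = 10.90 mm/h.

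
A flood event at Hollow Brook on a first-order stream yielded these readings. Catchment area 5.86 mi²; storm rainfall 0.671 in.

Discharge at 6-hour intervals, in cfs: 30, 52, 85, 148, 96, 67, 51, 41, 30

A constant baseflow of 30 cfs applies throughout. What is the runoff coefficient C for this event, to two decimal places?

ΣQ_DR = 330.0 cfs; V = ΣQ_DR·Δt = 7.128 × 10^6 ft³.
Runoff depth d = V / A = 0.5236 in.
C = d / P = 0.5236 / 0.671 = 0.78.

C ≈ 0.78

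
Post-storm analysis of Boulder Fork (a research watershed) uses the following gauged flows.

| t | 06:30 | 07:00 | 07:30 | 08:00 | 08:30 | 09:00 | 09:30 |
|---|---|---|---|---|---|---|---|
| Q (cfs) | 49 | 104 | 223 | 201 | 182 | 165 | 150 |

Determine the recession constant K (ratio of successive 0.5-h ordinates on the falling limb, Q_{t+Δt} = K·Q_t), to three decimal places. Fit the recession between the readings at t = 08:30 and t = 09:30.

K ≈ 0.908

Using the recession-limb readings at t = 08:30 and t = 09:30: Q falls from 182 to 150 cfs over 2 intervals.
K = (Q₂/Q₁)^(1/2) = (150/182)^(1/2) = 0.908.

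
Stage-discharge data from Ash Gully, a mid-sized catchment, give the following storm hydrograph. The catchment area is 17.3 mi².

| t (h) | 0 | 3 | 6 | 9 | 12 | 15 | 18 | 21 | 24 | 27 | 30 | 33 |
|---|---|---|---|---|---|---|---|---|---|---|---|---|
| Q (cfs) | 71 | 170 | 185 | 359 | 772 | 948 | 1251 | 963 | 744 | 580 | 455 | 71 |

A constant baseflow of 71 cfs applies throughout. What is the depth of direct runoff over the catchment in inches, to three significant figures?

d ≈ 1.54 in

Direct runoff: 0.0, 99.0, 114.0, 288.0, 701.0, 877.0, 1180.0, 892.0, 673.0, 509.0, 384.0, 0.0 cfs; ΣQ_DR = 5717 cfs.
V = ΣQ_DR · Δt = 5717 × 10800 s = 6.174 × 10^7 ft³.
Over A = 17.3 mi², depth = V / A = 1.54 in.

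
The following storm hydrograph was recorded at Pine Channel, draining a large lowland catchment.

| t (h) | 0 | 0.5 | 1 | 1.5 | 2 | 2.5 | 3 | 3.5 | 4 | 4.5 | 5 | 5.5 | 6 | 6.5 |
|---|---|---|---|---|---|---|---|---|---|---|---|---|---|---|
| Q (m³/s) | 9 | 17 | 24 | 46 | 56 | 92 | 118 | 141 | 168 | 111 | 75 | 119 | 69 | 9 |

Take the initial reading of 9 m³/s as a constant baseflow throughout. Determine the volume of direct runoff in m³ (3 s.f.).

V ≈ 1.67 × 10^6 m³

Direct-runoff ordinates (Q − Q_b): 0.0, 8.0, 15.0, 37.0, 47.0, 83.0, 109.0, 132.0, 159.0, 102.0, 66.0, 110.0, 60.0, 0.0 m³/s.
ΣQ_DR = 928.0 m³/s.
With Δt = 0.5 h = 1800 s, V = ΣQ_DR · Δt = 928.0 × 1800 = 1.67 × 10^6 m³.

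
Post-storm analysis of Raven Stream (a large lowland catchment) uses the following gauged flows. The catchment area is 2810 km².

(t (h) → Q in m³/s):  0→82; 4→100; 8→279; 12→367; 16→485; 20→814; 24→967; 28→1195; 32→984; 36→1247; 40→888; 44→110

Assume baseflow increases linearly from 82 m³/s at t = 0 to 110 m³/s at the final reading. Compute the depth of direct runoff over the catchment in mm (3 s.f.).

Direct runoff: 0.00, 15.45, 191.91, 277.36, 392.82, 719.27, 869.73, 1095.18, 881.64, 1142.09, 780.55, 0.00 m³/s; ΣQ_DR = 6366 m³/s.
V = ΣQ_DR · Δt = 6366 × 14400 s = 9.167 × 10^7 m³.
Over A = 2810 km², depth = V / A = 32.6 mm.

d ≈ 32.6 mm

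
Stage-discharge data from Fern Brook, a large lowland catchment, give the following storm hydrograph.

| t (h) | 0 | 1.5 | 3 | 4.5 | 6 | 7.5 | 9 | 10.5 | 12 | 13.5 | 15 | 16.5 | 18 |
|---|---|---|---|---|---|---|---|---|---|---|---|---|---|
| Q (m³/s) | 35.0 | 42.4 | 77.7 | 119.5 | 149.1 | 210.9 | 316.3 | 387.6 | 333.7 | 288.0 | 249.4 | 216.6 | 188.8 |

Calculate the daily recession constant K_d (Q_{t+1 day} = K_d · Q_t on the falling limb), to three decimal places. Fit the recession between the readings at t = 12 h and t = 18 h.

K_d ≈ 0.102

Between t = 12 h and t = 18 h the flow falls from 333.7 to 188.8 m³/s over 4×1.5 h = 6 h.
Per-interval ratio K = (188.8/333.7)^(1/4) = 0.8673; K_d = K^(24/1.5) = 0.102.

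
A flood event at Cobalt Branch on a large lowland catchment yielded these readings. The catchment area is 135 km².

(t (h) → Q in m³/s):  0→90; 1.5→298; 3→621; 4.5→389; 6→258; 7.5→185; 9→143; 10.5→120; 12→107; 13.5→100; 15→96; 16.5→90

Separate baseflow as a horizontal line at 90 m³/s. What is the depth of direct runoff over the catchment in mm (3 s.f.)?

d ≈ 56.7 mm

Direct runoff: 0.0, 208.0, 531.0, 299.0, 168.0, 95.0, 53.0, 30.0, 17.0, 10.0, 6.0, 0.0 m³/s; ΣQ_DR = 1417 m³/s.
V = ΣQ_DR · Δt = 1417 × 5400 s = 7.652 × 10^6 m³.
Over A = 135 km², depth = V / A = 56.7 mm.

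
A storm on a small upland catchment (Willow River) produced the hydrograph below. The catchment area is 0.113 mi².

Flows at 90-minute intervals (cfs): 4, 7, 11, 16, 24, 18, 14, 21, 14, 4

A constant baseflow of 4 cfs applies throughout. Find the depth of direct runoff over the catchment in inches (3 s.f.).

Direct runoff: 0.0, 3.0, 7.0, 12.0, 20.0, 14.0, 10.0, 17.0, 10.0, 0.0 cfs; ΣQ_DR = 93.00 cfs.
V = ΣQ_DR · Δt = 93.00 × 5400 s = 5.022 × 10^5 ft³.
Over A = 0.113 mi², depth = V / A = 1.91 in.

d ≈ 1.91 in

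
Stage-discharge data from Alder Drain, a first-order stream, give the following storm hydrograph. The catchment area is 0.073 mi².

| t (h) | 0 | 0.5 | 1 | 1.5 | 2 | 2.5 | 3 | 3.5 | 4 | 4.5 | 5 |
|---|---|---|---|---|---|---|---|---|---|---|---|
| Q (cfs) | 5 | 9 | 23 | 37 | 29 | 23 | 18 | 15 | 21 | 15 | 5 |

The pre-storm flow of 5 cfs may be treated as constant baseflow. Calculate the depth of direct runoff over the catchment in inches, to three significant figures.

Direct runoff: 0.0, 4.0, 18.0, 32.0, 24.0, 18.0, 13.0, 10.0, 16.0, 10.0, 0.0 cfs; ΣQ_DR = 145.0 cfs.
V = ΣQ_DR · Δt = 145.0 × 1800 s = 2.610 × 10^5 ft³.
Over A = 0.073 mi², depth = V / A = 1.54 in.

d ≈ 1.54 in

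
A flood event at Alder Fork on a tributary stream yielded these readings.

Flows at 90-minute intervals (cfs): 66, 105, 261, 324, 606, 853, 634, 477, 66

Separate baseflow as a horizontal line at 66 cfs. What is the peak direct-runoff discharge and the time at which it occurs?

Subtracting baseflow gives direct-runoff ordinates: 0.0, 39.0, 195.0, 258.0, 540.0, 787.0, 568.0, 411.0, 0.0 cfs.
The maximum is 787.0 cfs, occurring at the reading for t = 7.5 h.

Q_p = 787.0 cfs at t = 7.5 h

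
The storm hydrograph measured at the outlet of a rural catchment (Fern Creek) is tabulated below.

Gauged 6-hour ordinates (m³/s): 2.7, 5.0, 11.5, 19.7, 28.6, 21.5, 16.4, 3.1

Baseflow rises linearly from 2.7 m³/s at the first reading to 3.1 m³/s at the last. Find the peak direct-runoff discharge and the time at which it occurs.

Subtracting baseflow gives direct-runoff ordinates: 0.00, 2.24, 8.69, 16.83, 25.67, 18.51, 13.36, 0.00 m³/s.
The maximum is 25.67 m³/s, occurring at the reading for t = 24 h.

Q_p = 25.67 m³/s at t = 24 h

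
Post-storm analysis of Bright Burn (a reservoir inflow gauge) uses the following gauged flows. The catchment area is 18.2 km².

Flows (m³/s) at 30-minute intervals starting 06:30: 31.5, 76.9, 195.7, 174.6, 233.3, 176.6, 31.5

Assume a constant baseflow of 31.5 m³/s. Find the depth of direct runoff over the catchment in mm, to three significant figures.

Direct runoff: 0.0, 45.4, 164.2, 143.1, 201.8, 145.1, 0.0 m³/s; ΣQ_DR = 699.6 m³/s.
V = ΣQ_DR · Δt = 699.6 × 1800 s = 1.259 × 10^6 m³.
Over A = 18.2 km², depth = V / A = 69.2 mm.

d ≈ 69.2 mm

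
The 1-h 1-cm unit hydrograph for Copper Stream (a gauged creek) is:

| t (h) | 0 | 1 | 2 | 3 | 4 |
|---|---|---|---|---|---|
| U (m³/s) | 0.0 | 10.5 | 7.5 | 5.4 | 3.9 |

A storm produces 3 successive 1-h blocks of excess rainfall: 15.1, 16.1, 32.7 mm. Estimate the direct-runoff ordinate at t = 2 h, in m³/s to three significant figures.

Q ≈ 28.2 m³/s

By discrete convolution, Q_j = Σ (P_i / 10 mm) · U_{j−i}.
At t = 2 h (j=2): Q = (15.1/10)·7.5 + (16.1/10)·10.5 + (32.7/10)·0.0 = 28.2 m³/s.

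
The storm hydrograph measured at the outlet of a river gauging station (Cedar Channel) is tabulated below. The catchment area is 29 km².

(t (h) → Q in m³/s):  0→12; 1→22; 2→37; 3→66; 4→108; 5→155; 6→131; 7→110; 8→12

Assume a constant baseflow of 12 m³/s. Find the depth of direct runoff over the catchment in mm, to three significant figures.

Direct runoff: 0.0, 10.0, 25.0, 54.0, 96.0, 143.0, 119.0, 98.0, 0.0 m³/s; ΣQ_DR = 545.0 m³/s.
V = ΣQ_DR · Δt = 545.0 × 3600 s = 1.962 × 10^6 m³.
Over A = 29 km², depth = V / A = 67.7 mm.

d ≈ 67.7 mm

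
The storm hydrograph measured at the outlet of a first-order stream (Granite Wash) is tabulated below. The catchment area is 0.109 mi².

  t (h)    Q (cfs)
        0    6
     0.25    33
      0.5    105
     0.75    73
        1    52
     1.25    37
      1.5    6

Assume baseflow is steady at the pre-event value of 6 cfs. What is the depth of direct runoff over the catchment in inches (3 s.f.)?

d ≈ 0.960 in

Direct runoff: 0.0, 27.0, 99.0, 67.0, 46.0, 31.0, 0.0 cfs; ΣQ_DR = 270.0 cfs.
V = ΣQ_DR · Δt = 270.0 × 900 s = 2.430 × 10^5 ft³.
Over A = 0.109 mi², depth = V / A = 0.960 in.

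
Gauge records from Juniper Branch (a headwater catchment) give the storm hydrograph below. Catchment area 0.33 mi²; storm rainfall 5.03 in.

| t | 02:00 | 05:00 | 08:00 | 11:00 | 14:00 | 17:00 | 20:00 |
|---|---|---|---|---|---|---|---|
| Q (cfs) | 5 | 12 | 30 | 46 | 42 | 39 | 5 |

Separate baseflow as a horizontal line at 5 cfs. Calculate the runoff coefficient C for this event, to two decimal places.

C ≈ 0.40

ΣQ_DR = 144.0 cfs; V = ΣQ_DR·Δt = 1.555 × 10^6 ft³.
Runoff depth d = V / A = 2.029 in.
C = d / P = 2.029 / 5.03 = 0.40.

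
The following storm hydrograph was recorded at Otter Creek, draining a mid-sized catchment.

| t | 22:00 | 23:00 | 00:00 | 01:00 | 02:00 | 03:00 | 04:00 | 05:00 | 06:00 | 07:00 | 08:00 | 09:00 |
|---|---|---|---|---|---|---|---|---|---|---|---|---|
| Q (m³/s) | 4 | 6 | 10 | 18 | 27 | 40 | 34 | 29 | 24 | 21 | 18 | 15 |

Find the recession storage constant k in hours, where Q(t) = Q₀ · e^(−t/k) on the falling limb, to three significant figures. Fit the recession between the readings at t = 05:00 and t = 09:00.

k ≈ 6.07 h

On the falling limb, Q drops from 29 to 15 m³/s between t = 05:00 and t = 09:00 (Δt = 4 h).
k = −Δt / ln(Q₂/Q₁) = −4 / ln(15/29) = 6.07 h.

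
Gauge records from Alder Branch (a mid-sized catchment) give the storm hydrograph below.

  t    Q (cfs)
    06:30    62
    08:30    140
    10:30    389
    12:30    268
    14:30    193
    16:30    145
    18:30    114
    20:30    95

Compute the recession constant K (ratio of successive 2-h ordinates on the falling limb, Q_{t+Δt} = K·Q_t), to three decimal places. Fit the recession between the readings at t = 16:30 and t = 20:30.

Using the recession-limb readings at t = 16:30 and t = 20:30: Q falls from 145 to 95 cfs over 2 intervals.
K = (Q₂/Q₁)^(1/2) = (95/145)^(1/2) = 0.809.

K ≈ 0.809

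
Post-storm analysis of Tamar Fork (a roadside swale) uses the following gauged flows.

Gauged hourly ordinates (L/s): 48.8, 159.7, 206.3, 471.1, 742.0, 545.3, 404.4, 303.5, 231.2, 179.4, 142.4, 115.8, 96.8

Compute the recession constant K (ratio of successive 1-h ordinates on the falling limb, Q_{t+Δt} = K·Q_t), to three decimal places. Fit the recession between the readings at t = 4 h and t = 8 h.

Using the recession-limb readings at t = 4 h and t = 8 h: Q falls from 742.0 to 231.2 L/s over 4 intervals.
K = (Q₂/Q₁)^(1/4) = (231.2/742.0)^(1/4) = 0.747.

K ≈ 0.747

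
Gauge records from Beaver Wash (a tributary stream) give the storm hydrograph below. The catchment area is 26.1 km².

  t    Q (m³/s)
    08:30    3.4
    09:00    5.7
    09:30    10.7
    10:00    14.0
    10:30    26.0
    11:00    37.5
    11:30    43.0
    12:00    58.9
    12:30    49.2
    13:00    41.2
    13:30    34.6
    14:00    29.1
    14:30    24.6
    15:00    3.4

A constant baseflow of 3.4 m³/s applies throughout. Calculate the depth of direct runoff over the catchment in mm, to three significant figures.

Direct runoff: 0.0, 2.3, 7.3, 10.6, 22.6, 34.1, 39.6, 55.5, 45.8, 37.8, 31.2, 25.7, 21.2, 0.0 m³/s; ΣQ_DR = 333.7 m³/s.
V = ΣQ_DR · Δt = 333.7 × 1800 s = 6.007 × 10^5 m³.
Over A = 26.1 km², depth = V / A = 23.0 mm.

d ≈ 23.0 mm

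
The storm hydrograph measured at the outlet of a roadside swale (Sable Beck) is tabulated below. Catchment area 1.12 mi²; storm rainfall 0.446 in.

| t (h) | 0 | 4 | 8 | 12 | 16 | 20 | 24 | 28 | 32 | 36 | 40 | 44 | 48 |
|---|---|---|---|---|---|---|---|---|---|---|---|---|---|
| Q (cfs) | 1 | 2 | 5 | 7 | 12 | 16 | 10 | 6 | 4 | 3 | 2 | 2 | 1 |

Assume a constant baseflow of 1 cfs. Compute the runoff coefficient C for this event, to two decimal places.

C ≈ 0.72

ΣQ_DR = 58.00 cfs; V = ΣQ_DR·Δt = 8.352 × 10^5 ft³.
Runoff depth d = V / A = 0.3210 in.
C = d / P = 0.3210 / 0.446 = 0.72.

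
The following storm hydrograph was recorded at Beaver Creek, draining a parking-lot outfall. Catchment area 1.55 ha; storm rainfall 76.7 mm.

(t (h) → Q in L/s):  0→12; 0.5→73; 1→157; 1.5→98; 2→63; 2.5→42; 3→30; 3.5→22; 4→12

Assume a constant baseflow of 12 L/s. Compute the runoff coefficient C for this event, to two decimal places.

ΣQ_DR = 401.0 L/s; V = ΣQ_DR·Δt = 7.218 × 10^5 L.
Runoff depth d = V / A = 46.57 mm.
C = d / P = 46.57 / 76.7 = 0.61.

C ≈ 0.61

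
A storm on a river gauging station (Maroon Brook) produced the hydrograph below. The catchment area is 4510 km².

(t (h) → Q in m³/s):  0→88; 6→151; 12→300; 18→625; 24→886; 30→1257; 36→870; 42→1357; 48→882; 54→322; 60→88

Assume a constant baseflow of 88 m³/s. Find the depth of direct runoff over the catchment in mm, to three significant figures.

d ≈ 28.1 mm

Direct runoff: 0.0, 63.0, 212.0, 537.0, 798.0, 1169.0, 782.0, 1269.0, 794.0, 234.0, 0.0 m³/s; ΣQ_DR = 5858 m³/s.
V = ΣQ_DR · Δt = 5858 × 21600 s = 1.265 × 10^8 m³.
Over A = 4510 km², depth = V / A = 28.1 mm.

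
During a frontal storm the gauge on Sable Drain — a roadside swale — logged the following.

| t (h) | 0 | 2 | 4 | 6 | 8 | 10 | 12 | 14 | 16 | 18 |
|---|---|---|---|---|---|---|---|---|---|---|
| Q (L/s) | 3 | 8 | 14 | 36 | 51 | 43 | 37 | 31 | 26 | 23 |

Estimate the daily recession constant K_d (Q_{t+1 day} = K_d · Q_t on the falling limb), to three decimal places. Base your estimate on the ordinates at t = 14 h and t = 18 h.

K_d ≈ 0.167

Between t = 14 h and t = 18 h the flow falls from 31 to 23 L/s over 2×2 h = 4 h.
Per-interval ratio K = (23/31)^(1/2) = 0.8614; K_d = K^(24/2) = 0.167.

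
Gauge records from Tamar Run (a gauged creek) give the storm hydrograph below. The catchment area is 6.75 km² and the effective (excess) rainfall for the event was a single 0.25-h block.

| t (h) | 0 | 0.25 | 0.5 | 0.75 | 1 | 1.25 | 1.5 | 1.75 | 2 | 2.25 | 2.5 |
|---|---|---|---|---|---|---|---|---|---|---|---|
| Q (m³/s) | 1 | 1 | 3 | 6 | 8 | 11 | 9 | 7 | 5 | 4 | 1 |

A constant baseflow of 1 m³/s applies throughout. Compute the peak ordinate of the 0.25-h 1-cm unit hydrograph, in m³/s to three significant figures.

U_p ≈ 16.7 m³/s

Direct runoff: 0.0, 0.0, 2.0, 5.0, 7.0, 10.0, 8.0, 6.0, 4.0, 3.0, 0.0 m³/s; ΣQ_DR = 45.00 m³/s, peak = 10.0 m³/s.
Runoff depth d = ΣQ_DR·Δt / A = 45.00 × 900 / (6.75 km²) = 6.000 mm.
The 1-cm UH is the DRH scaled by (10 mm)/d, so U_p = 10.0 × 10/6.000 = 16.7 m³/s.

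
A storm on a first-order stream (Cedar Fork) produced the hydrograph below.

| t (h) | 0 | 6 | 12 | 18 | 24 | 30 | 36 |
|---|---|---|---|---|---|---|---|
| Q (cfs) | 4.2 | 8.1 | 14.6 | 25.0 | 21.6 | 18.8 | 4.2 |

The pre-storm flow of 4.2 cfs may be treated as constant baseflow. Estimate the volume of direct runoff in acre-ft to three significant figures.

V ≈ 33.3 acre-ft

Direct-runoff ordinates (Q − Q_b): 0.0, 3.9, 10.4, 20.8, 17.4, 14.6, 0.0 cfs.
ΣQ_DR = 67.10 cfs.
With Δt = 6 h = 21600 s, V = ΣQ_DR · Δt = 67.10 × 21600 = 1.45 × 10^6 ft³ = 33.3 acre-ft.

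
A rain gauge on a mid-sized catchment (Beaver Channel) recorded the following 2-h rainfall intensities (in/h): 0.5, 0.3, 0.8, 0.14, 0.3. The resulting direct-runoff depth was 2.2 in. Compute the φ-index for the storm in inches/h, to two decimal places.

φ ≈ 0.20 in/h

Only the 4 blocks with intensity above φ contribute runoff: 0.5, 0.3, 0.8, 0.3 in/h.
Σ(I−φ)·Δt = d  ⇒  (0.5+0.3+0.8+0.3 − 4φ)·2 = 2.2
φ = (1.900 − 2.2/2) / 4 = 0.20 in/h.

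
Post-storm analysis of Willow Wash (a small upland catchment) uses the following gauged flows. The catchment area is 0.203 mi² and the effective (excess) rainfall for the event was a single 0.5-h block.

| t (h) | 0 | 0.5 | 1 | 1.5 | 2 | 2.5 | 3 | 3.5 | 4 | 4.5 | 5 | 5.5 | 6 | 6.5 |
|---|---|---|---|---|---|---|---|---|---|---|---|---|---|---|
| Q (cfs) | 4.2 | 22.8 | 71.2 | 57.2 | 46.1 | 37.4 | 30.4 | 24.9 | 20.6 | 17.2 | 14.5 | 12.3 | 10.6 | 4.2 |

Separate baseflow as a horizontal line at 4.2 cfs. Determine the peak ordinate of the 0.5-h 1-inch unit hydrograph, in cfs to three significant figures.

Direct runoff: 0.0, 18.6, 67.0, 53.0, 41.9, 33.2, 26.2, 20.7, 16.4, 13.0, 10.3, 8.1, 6.4, 0.0 cfs; ΣQ_DR = 314.8 cfs, peak = 67.0 cfs.
Runoff depth d = ΣQ_DR·Δt / A = 314.8 × 1800 / (0.203 mi²) = 1.202 in.
The 1-inch UH is the DRH scaled by (1 in)/d, so U_p = 67.0 × 1/1.202 = 55.8 cfs.

U_p ≈ 55.8 cfs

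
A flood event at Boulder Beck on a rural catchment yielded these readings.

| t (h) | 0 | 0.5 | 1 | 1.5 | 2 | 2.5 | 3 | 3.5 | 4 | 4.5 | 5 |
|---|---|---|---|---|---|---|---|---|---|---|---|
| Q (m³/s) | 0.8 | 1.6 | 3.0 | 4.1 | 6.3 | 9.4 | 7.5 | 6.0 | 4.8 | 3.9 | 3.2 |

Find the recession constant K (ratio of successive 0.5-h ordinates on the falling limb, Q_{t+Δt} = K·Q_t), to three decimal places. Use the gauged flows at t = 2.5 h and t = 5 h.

K ≈ 0.806

Using the recession-limb readings at t = 2.5 h and t = 5 h: Q falls from 9.4 to 3.2 m³/s over 5 intervals.
K = (Q₂/Q₁)^(1/5) = (3.2/9.4)^(1/5) = 0.806.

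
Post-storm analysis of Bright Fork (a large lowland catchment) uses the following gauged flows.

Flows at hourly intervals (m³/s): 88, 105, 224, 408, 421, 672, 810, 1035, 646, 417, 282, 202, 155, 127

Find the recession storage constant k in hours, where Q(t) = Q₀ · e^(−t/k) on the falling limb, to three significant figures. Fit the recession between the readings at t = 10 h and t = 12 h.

On the falling limb, Q drops from 282 to 155 m³/s between t = 10 h and t = 12 h (Δt = 2 h).
k = −Δt / ln(Q₂/Q₁) = −2 / ln(155/282) = 3.34 h.

k ≈ 3.34 h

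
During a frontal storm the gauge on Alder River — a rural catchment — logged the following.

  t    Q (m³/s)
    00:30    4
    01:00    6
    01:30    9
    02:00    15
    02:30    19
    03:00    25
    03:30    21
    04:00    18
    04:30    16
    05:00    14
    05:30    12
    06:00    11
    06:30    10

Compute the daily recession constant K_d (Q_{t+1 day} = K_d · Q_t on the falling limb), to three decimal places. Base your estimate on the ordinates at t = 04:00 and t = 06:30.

K_d ≈ 0.004

Between t = 04:00 and t = 06:30 the flow falls from 18 to 10 m³/s over 5×0.5 h = 2.5 h.
Per-interval ratio K = (10/18)^(1/5) = 0.8891; K_d = K^(24/0.5) = 0.004.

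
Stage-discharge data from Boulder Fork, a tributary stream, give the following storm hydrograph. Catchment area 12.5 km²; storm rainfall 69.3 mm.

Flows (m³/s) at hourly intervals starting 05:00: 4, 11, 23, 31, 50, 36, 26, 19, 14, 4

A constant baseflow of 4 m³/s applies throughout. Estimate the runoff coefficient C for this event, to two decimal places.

ΣQ_DR = 178.0 m³/s; V = ΣQ_DR·Δt = 6.408 × 10^5 m³.
Runoff depth d = V / A = 51.26 mm.
C = d / P = 51.26 / 69.3 = 0.74.

C ≈ 0.74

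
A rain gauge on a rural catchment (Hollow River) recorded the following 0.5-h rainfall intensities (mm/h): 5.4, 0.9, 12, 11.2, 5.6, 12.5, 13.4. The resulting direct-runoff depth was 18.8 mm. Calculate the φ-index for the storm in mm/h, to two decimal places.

φ ≈ 3.75 mm/h

Only the 6 blocks with intensity above φ contribute runoff: 5.4, 12, 11.2, 5.6, 12.5, 13.4 mm/h.
Σ(I−φ)·Δt = d  ⇒  (5.4+12+11.2+5.6+12.5+13.4 − 6φ)·0.5 = 18.8
φ = (60.10 − 18.8/0.5) / 6 = 3.75 mm/h.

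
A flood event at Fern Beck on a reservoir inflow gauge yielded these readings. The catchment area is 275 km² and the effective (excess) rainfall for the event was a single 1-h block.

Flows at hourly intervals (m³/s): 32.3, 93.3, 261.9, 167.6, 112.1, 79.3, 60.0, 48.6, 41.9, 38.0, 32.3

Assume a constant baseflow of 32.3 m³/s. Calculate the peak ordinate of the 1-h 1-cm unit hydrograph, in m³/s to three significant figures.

U_p ≈ 287 m³/s

Direct runoff: 0.0, 61.0, 229.6, 135.3, 79.8, 47.0, 27.7, 16.3, 9.6, 5.7, 0.0 m³/s; ΣQ_DR = 612.0 m³/s, peak = 229.6 m³/s.
Runoff depth d = ΣQ_DR·Δt / A = 612.0 × 3600 / (275 km²) = 8.012 mm.
The 1-cm UH is the DRH scaled by (10 mm)/d, so U_p = 229.6 × 10/8.012 = 287 m³/s.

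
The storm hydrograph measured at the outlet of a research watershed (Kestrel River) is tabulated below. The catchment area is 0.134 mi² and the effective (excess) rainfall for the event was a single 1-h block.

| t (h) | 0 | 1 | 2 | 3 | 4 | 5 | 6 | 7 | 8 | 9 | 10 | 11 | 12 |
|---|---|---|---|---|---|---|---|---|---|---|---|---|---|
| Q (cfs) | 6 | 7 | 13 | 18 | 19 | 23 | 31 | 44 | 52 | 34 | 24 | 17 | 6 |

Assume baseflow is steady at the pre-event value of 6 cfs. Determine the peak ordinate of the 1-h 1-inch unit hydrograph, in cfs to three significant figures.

Direct runoff: 0.0, 1.0, 7.0, 12.0, 13.0, 17.0, 25.0, 38.0, 46.0, 28.0, 18.0, 11.0, 0.0 cfs; ΣQ_DR = 216.0 cfs, peak = 46.0 cfs.
Runoff depth d = ΣQ_DR·Δt / A = 216.0 × 3600 / (0.134 mi²) = 2.498 in.
The 1-inch UH is the DRH scaled by (1 in)/d, so U_p = 46.0 × 1/2.498 = 18.4 cfs.

U_p ≈ 18.4 cfs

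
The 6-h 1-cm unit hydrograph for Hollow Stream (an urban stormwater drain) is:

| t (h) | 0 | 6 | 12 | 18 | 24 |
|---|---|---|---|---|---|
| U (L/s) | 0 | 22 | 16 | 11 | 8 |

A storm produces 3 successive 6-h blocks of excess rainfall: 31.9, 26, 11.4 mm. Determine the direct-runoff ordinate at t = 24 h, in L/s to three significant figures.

Q ≈ 72.4 L/s

By discrete convolution, Q_j = Σ (P_i / 10 mm) · U_{j−i}.
At t = 24 h (j=4): Q = (31.9/10)·8 + (26/10)·11 + (11.4/10)·16 = 72.4 L/s.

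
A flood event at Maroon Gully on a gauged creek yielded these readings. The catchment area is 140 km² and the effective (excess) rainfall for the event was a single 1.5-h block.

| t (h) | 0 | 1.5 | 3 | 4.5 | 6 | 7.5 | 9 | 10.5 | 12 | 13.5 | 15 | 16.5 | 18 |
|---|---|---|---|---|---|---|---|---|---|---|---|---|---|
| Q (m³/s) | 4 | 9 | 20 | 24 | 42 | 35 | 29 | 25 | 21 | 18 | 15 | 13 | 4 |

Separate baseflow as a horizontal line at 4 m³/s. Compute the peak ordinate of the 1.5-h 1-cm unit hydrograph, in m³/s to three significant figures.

Direct runoff: 0.0, 5.0, 16.0, 20.0, 38.0, 31.0, 25.0, 21.0, 17.0, 14.0, 11.0, 9.0, 0.0 m³/s; ΣQ_DR = 207.0 m³/s, peak = 38.0 m³/s.
Runoff depth d = ΣQ_DR·Δt / A = 207.0 × 5400 / (140 km²) = 7.984 mm.
The 1-cm UH is the DRH scaled by (10 mm)/d, so U_p = 38.0 × 10/7.984 = 47.6 m³/s.

U_p ≈ 47.6 m³/s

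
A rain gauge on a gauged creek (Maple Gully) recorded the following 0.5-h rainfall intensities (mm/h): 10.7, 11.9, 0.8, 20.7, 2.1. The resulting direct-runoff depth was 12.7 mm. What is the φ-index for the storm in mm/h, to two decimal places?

φ ≈ 5.97 mm/h

Only the 3 blocks with intensity above φ contribute runoff: 10.7, 11.9, 20.7 mm/h.
Σ(I−φ)·Δt = d  ⇒  (10.7+11.9+20.7 − 3φ)·0.5 = 12.7
φ = (43.30 − 12.7/0.5) / 3 = 5.97 mm/h.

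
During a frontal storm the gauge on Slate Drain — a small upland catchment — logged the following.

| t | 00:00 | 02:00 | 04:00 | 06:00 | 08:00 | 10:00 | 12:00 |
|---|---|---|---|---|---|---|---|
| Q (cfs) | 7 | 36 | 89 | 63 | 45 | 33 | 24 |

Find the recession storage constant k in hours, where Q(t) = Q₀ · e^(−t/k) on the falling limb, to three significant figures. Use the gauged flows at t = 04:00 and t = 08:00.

k ≈ 5.87 h

On the falling limb, Q drops from 89 to 45 cfs between t = 04:00 and t = 08:00 (Δt = 4 h).
k = −Δt / ln(Q₂/Q₁) = −4 / ln(45/89) = 5.87 h.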